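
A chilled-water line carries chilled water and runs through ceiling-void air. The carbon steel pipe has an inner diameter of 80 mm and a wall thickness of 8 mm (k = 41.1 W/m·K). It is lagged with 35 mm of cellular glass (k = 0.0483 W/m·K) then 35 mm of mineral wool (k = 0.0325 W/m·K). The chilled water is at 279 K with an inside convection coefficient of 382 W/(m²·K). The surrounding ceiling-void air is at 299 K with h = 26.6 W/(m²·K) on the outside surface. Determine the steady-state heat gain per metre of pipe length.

For a radial system each layer contributes R = ln(r_out/r_in)/(2πkL); films add R = 1/(hA).
R_inner film = 1/(h_i·2πr₁L) = 1/(382×2π×0.04×1) = 0.01042 K/W
R_carbon steel pipe wall = ln(48/40)/(2π×41.1×1) = 7.06×10^-4 K/W
R_cellular glass = ln(83/48)/(2π×0.0483×1) = 1.805 K/W
R_mineral wool = ln(118/83)/(2π×0.0325×1) = 1.723 K/W
R_outer film = 1/(h_o·2πr_oL) = 1/(26.6×2π×0.118×1) = 0.05071 K/W
R_total = 3.589 K/W
Q = ΔT/R_total = 20/3.589

q′ ≈ 5.57 W/m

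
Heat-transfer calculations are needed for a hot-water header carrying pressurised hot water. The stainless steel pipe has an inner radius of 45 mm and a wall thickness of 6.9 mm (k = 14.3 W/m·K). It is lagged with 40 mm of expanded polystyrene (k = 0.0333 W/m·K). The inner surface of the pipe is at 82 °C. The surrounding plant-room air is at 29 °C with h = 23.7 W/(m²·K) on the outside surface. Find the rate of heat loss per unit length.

q′ ≈ 18.9 W/m

For a radial system each layer contributes R = ln(r_out/r_in)/(2πkL); films add R = 1/(hA).
R_stainless steel pipe wall = ln(51.9/45)/(2π×14.3×1) = 0.001588 K/W
R_expanded polystyrene = ln(91.9/51.9)/(2π×0.0333×1) = 2.731 K/W
R_outer film = 1/(h_o·2πr_oL) = 1/(23.7×2π×0.0919×1) = 0.07307 K/W
R_total = 2.806 K/W
Q = ΔT/R_total = 53/2.806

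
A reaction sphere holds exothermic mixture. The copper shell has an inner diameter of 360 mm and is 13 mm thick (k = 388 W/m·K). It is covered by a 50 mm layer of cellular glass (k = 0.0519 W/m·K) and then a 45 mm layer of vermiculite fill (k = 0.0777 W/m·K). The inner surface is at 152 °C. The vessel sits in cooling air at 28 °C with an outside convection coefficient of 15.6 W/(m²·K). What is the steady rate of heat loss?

Q ≈ 52.7 W

Each spherical layer contributes R = (1/r_i − 1/r_o)/(4πk):
R_copper shell = (1/0.18 − 1/0.193)/(4π×388) = 7.675×10^-5 K/W
R_cellular glass = (1/0.193 − 1/0.243)/(4π×0.0519) = 1.635 K/W
R_vermiculite fill = (1/0.243 − 1/0.288)/(4π×0.0777) = 0.6585 K/W
R_outer film = 1/(h·4πr_o²) = 1/(15.6×4π×0.288²) = 0.0615 K/W
R_total = 2.355 K/W
Q = ΔT/R_total = 124/2.355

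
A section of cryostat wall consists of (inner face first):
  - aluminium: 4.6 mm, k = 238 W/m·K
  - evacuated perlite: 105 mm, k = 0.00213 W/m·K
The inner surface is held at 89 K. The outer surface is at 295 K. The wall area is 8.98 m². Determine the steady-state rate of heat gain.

Thermal resistances in series:
R_aluminium = L/(kA) = 0.0046/(238×8.98) = 2.152×10^-6 K/W
R_evacuated perlite = L/(kA) = 0.105/(0.00213×8.98) = 5.49 K/W
R_total = 5.49 K/W
Q = ΔT / R_total = 206 / 5.49

Q ≈ 37.5 W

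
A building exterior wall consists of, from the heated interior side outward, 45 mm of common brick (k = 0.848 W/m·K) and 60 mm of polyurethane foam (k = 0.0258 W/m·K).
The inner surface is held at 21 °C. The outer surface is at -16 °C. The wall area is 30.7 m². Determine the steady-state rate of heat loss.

Q ≈ 478 W

Thermal resistances in series:
R_common brick = L/(kA) = 0.045/(0.848×30.7) = 0.001729 K/W
R_polyurethane foam = L/(kA) = 0.06/(0.0258×30.7) = 0.07575 K/W
R_total = 0.07748 K/W
Q = ΔT / R_total = 37 / 0.07748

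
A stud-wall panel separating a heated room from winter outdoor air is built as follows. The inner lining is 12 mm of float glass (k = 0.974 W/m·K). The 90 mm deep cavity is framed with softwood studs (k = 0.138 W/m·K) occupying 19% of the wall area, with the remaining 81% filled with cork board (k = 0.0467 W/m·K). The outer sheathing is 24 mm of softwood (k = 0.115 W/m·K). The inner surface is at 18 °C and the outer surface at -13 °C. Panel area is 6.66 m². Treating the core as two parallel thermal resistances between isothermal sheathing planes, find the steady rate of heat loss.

Sheathing layers in series; stud and cavity paths in parallel between them.
R_inner = 0.012/(0.974×6.66) = 0.00185 K/W
R_stud  = 0.09/(0.138×0.19×6.66) = 0.5154 K/W
R_cav   = 0.09/(0.0467×0.81×6.66) = 0.3572 K/W
1/R_core = 1/R_stud + 1/R_cav → R_core = 0.211 K/W
R_outer = 0.024/(0.115×6.66) = 0.03134 K/W
R_total = 0.2442 K/W
Q = ΔT/R_total = 31/0.2442

Q ≈ 127 W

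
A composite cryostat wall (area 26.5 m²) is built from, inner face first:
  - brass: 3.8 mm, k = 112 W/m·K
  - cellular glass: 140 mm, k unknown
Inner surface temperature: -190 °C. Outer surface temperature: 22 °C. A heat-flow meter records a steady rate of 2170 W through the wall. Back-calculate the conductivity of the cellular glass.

Series thermal resistances:
R_brass = L/(kA) = 0.0038/(112×26.5) = 1.28×10^-6 K/W
Sum of known resistances R_other = 1.28×10^-6 K/W
Total R = ΔT/Q = 212/2170 = 0.0977 K/W
R_cellular glass = R_total − R_other = 0.09769 K/W
k = L/(R·A) = 0.14/(0.09769×26.5)

k ≈ 0.0541 W/(m·K)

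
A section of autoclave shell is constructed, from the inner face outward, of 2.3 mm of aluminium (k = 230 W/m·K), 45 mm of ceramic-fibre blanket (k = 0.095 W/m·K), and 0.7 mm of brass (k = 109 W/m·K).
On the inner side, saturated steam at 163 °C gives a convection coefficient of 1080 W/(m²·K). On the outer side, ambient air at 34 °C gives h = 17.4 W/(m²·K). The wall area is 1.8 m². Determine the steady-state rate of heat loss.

Q ≈ 436 W

Series thermal resistances:
R_inner film = 1/(h_i·A) = 1/(1080×1.8) = 5.144×10^-4 K/W
R_aluminium = L/(kA) = 0.0023/(230×1.8) = 5.556×10^-6 K/W
R_ceramic-fibre blanket = L/(kA) = 0.045/(0.095×1.8) = 0.2632 K/W
R_brass = L/(kA) = 0.0007/(109×1.8) = 3.568×10^-6 K/W
R_outer film = 1/(h_o·A) = 1/(17.4×1.8) = 0.03193 K/W
R_total = 0.2956 K/W
Q = ΔT / R_total = 129 / 0.2956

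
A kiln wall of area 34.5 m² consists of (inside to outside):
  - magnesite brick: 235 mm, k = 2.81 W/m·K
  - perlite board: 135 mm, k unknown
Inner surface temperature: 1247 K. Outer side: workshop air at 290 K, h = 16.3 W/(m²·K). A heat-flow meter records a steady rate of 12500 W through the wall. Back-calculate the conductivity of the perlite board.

Thermal resistances in series:
R_magnesite brick = L/(kA) = 0.235/(2.81×34.5) = 0.002424 K/W
R_outer film = 1/(h_o·A) = 1/(16.3×34.5) = 0.001778 K/W
Sum of known resistances R_other = 0.004202 K/W
Total R = ΔT/Q = 957/12500 = 0.07656 K/W
R_perlite board = R_total − R_other = 0.07236 K/W
k = L/(R·A) = 0.135/(0.07236×34.5)

k ≈ 0.0541 W/(m·K)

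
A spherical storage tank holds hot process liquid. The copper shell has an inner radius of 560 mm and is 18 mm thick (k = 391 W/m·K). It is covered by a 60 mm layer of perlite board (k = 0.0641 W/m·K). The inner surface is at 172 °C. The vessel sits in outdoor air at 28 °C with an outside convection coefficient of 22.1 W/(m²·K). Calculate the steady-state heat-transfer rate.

Q ≈ 683 W

Radial (spherical) resistances in series:
R_copper shell = (1/0.56 − 1/0.578)/(4π×391) = 1.132×10^-5 K/W
R_perlite board = (1/0.578 − 1/0.638)/(4π×0.0641) = 0.202 K/W
R_outer film = 1/(h·4πr_o²) = 1/(22.1×4π×0.638²) = 0.008846 K/W
R_total = 0.2108 K/W
Q = ΔT/R_total = 144/0.2108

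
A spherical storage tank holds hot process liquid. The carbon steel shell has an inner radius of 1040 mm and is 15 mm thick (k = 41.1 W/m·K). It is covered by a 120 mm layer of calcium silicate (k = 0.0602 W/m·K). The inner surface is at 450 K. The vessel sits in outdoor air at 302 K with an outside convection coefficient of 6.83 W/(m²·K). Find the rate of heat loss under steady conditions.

Q ≈ 1080 W

Spherical conduction: R = (1/r_in − 1/r_out)/(4πk) per layer; series-sum.
R_carbon steel shell = (1/1.04 − 1/1.055)/(4π×41.1) = 2.647×10^-5 K/W
R_calcium silicate = (1/1.055 − 1/1.175)/(4π×0.0602) = 0.128 K/W
R_outer film = 1/(h·4πr_o²) = 1/(6.83×4π×1.175²) = 0.008439 K/W
R_total = 0.1364 K/W
Q = ΔT/R_total = 148/0.1364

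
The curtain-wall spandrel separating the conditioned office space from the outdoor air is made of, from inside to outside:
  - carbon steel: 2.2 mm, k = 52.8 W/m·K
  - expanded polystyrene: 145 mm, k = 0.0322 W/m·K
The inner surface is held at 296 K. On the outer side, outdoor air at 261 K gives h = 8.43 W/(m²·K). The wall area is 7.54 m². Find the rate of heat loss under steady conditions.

Q ≈ 57.1 W

Series thermal resistances:
R_carbon steel = L/(kA) = 0.0022/(52.8×7.54) = 5.526×10^-6 K/W
R_expanded polystyrene = L/(kA) = 0.145/(0.0322×7.54) = 0.5972 K/W
R_outer film = 1/(h_o·A) = 1/(8.43×7.54) = 0.01573 K/W
R_total = 0.613 K/W
Q = ΔT / R_total = 35 / 0.613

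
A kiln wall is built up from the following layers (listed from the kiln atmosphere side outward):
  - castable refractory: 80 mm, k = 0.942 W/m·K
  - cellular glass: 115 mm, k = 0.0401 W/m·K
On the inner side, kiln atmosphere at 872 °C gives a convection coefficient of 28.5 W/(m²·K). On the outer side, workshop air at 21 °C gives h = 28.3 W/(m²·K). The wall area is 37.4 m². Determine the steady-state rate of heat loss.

Treating each layer as a thermal resistance in series:
R_inner film = 1/(h_i·A) = 1/(28.5×37.4) = 9.382×10^-4 K/W
R_castable refractory = L/(kA) = 0.08/(0.942×37.4) = 0.002271 K/W
R_cellular glass = L/(kA) = 0.115/(0.0401×37.4) = 0.07668 K/W
R_outer film = 1/(h_o·A) = 1/(28.3×37.4) = 9.448×10^-4 K/W
R_total = 0.08083 K/W
Q = ΔT / R_total = 851 / 0.08083

Q ≈ 10500 W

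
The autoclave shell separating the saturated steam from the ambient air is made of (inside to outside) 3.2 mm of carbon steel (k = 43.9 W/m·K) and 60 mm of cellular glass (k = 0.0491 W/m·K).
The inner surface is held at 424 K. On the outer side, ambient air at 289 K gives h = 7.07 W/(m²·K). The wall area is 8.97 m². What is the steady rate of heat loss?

Thermal resistances in series:
R_carbon steel = L/(kA) = 0.0032/(43.9×8.97) = 8.126×10^-6 K/W
R_cellular glass = L/(kA) = 0.06/(0.0491×8.97) = 0.1362 K/W
R_outer film = 1/(h_o·A) = 1/(7.07×8.97) = 0.01577 K/W
R_total = 0.152 K/W
Q = ΔT / R_total = 135 / 0.152

Q ≈ 888 W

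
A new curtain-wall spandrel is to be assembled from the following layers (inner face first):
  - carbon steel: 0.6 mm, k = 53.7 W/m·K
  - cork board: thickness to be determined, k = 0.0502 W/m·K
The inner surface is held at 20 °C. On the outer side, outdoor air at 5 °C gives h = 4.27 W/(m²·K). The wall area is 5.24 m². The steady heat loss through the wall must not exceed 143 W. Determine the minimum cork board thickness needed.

L ≈ 15.8 mm

Treating each layer as a thermal resistance in series:
R_carbon steel = L/(kA) = 0.0006/(53.7×5.24) = 2.132×10^-6 K/W
R_outer film = 1/(h_o·A) = 1/(4.27×5.24) = 0.04469 K/W
Sum of the known resistances R_other = 0.0447 K/W
Required total resistance R_tot = ΔT/Q_allow = 15/143 = 0.1049 K/W
R_cork board = R_tot − R_other = 0.0602 K/W
L = R·k·A = 0.0602×0.0502×5.24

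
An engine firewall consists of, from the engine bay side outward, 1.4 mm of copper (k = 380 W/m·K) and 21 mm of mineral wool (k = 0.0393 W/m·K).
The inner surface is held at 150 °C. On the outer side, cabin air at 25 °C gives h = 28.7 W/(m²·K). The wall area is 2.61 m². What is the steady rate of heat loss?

Q ≈ 573 W

Using the resistance-network approach (series):
R_copper = L/(kA) = 0.0014/(380×2.61) = 1.412×10^-6 K/W
R_mineral wool = L/(kA) = 0.021/(0.0393×2.61) = 0.2047 K/W
R_outer film = 1/(h_o·A) = 1/(28.7×2.61) = 0.01335 K/W
R_total = 0.2181 K/W
Q = ΔT / R_total = 125 / 0.2181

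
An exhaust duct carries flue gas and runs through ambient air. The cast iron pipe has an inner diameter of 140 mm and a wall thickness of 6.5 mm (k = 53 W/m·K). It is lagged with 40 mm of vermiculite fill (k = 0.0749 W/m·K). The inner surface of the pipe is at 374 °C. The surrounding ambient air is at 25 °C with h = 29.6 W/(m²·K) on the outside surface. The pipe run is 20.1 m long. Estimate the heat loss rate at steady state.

Radial resistances (cylindrical: R_cond = ln(r_o/r_i)/(2πkL), R_conv = 1/(h·2πrL)):
R_cast iron pipe wall = ln(76.5/70)/(2π×53×20.1) = 1.327×10^-5 K/W
R_vermiculite fill = ln(116.5/76.5)/(2π×0.0749×20.1) = 0.04446 K/W
R_outer film = 1/(h_o·2πr_oL) = 1/(29.6×2π×0.1165×20.1) = 0.002296 K/W
R_total = 0.04677 K/W
Q = ΔT/R_total = 349/0.04677

Q ≈ 7460 W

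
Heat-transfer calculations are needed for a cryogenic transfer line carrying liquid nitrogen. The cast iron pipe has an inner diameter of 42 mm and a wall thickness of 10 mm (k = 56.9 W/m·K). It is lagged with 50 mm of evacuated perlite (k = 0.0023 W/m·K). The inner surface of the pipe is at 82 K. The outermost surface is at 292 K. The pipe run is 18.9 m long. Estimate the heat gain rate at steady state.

Q ≈ 59.7 W

Per-layer cylindrical resistances, series-summed:
R_cast iron pipe wall = ln(31/21)/(2π×56.9×18.9) = 5.764×10^-5 K/W
R_evacuated perlite = ln(81/31)/(2π×0.0023×18.9) = 3.517 K/W
R_total = 3.517 K/W
Q = ΔT/R_total = 210/3.517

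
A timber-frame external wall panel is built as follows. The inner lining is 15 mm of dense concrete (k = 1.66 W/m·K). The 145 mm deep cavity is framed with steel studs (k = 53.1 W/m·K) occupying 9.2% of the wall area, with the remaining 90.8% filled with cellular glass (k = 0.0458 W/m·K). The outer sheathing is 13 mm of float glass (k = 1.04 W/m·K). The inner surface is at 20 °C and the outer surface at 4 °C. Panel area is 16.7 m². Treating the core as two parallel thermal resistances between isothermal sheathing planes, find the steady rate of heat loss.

Sheathing layers in series; stud and cavity paths in parallel between them.
R_inner = 0.015/(1.66×16.7) = 5.411×10^-4 K/W
R_stud  = 0.145/(53.1×0.092×16.7) = 0.001777 K/W
R_cav   = 0.145/(0.0458×0.908×16.7) = 0.2088 K/W
1/R_core = 1/R_stud + 1/R_cav → R_core = 0.001762 K/W
R_outer = 0.013/(1.04×16.7) = 7.485×10^-4 K/W
R_total = 0.003052 K/W
Q = ΔT/R_total = 16/0.003052

Q ≈ 5240 W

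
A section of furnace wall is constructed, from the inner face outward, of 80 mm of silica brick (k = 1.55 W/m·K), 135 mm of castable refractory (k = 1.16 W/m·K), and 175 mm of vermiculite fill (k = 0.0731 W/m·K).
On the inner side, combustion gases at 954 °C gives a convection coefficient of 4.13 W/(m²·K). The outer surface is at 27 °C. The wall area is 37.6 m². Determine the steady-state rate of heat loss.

Model the wall as resistances in series:
R_inner film = 1/(h_i·A) = 1/(4.13×37.6) = 0.00644 K/W
R_silica brick = L/(kA) = 0.08/(1.55×37.6) = 0.001373 K/W
R_castable refractory = L/(kA) = 0.135/(1.16×37.6) = 0.003095 K/W
R_vermiculite fill = L/(kA) = 0.175/(0.0731×37.6) = 0.06367 K/W
R_total = 0.07458 K/W
Q = ΔT / R_total = 927 / 0.07458

Q ≈ 12400 W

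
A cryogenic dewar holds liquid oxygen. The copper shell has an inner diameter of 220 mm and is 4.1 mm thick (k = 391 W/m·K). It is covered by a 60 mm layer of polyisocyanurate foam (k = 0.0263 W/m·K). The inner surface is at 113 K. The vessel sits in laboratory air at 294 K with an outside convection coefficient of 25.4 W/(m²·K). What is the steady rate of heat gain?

Radial (spherical) resistances in series:
R_copper shell = (1/0.11 − 1/0.1141)/(4π×391) = 6.648×10^-5 K/W
R_polyisocyanurate foam = (1/0.1141 − 1/0.1741)/(4π×0.0263) = 9.139 K/W
R_outer film = 1/(h·4πr_o²) = 1/(25.4×4π×0.1741²) = 0.1034 K/W
R_total = 9.242 K/W
Q = ΔT/R_total = 181/9.242

Q ≈ 19.6 W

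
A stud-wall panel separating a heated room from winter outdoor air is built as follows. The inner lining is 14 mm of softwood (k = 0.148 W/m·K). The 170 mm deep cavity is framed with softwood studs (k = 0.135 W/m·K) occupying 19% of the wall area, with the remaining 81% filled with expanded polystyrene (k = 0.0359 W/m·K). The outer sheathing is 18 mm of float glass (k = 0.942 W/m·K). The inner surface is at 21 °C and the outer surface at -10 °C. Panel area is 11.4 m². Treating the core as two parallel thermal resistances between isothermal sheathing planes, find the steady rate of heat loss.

Q ≈ 110 W

Sheathing layers in series; stud and cavity paths in parallel between them.
R_inner = 0.014/(0.148×11.4) = 0.008298 K/W
R_stud  = 0.17/(0.135×0.19×11.4) = 0.5814 K/W
R_cav   = 0.17/(0.0359×0.81×11.4) = 0.5128 K/W
1/R_core = 1/R_stud + 1/R_cav → R_core = 0.2725 K/W
R_outer = 0.018/(0.942×11.4) = 0.001676 K/W
R_total = 0.2824 K/W
Q = ΔT/R_total = 31/0.2824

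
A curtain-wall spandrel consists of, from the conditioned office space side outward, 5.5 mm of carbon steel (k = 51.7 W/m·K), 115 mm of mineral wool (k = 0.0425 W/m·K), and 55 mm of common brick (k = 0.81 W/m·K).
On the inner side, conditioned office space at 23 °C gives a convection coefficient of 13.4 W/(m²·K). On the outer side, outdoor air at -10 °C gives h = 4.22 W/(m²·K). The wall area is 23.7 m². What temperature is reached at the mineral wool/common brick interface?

Using the resistance-network approach (series):
R_inner film = 1/(h_i·A) = 1/(13.4×23.7) = 0.003149 K/W
R_carbon steel = L/(kA) = 0.0055/(51.7×23.7) = 4.489×10^-6 K/W
R_mineral wool = L/(kA) = 0.115/(0.0425×23.7) = 0.1142 K/W
R_common brick = L/(kA) = 0.055/(0.81×23.7) = 0.002865 K/W
R_outer film = 1/(h_o·A) = 1/(4.22×23.7) = 0.009999 K/W
R_total = 0.1302 K/W;  Q = ΔT/R_total = 33/0.1302 = 253.5 W
T_interface = T_inner − Q·ΣR(inner→interface) = 23 − 253×0.1173

T ≈ -6.74 °C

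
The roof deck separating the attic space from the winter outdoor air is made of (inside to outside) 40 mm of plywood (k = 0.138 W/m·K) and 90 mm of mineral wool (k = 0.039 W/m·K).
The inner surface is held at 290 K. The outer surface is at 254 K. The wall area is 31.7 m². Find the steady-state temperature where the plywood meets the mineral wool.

Treating each layer as a thermal resistance in series:
R_plywood = L/(kA) = 0.04/(0.138×31.7) = 0.009144 K/W
R_mineral wool = L/(kA) = 0.09/(0.039×31.7) = 0.0728 K/W
R_total = 0.08194 K/W;  Q = ΔT/R_total = 36/0.08194 = 439.3 W
T_interface = T_inner − Q·ΣR(inner→interface) = 290 − 439×0.009144

T ≈ 286 K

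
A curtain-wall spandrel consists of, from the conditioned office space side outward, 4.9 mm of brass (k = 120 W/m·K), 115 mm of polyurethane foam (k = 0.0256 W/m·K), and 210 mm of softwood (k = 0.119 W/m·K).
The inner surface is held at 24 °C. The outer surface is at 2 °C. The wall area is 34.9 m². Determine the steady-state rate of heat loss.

Q ≈ 123 W

Series thermal resistances:
R_brass = L/(kA) = 0.0049/(120×34.9) = 1.17×10^-6 K/W
R_polyurethane foam = L/(kA) = 0.115/(0.0256×34.9) = 0.1287 K/W
R_softwood = L/(kA) = 0.21/(0.119×34.9) = 0.05056 K/W
R_total = 0.1793 K/W
Q = ΔT / R_total = 22 / 0.1793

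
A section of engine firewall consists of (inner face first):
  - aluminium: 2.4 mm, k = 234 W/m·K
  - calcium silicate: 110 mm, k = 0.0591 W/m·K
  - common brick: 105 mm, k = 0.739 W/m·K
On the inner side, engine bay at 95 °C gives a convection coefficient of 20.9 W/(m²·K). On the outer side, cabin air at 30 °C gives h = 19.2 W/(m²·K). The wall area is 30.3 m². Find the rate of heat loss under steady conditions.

Q ≈ 936 W

Series thermal resistances:
R_inner film = 1/(h_i·A) = 1/(20.9×30.3) = 0.001579 K/W
R_aluminium = L/(kA) = 0.0024/(234×30.3) = 3.385×10^-7 K/W
R_calcium silicate = L/(kA) = 0.11/(0.0591×30.3) = 0.06143 K/W
R_common brick = L/(kA) = 0.105/(0.739×30.3) = 0.004689 K/W
R_outer film = 1/(h_o·A) = 1/(19.2×30.3) = 0.001719 K/W
R_total = 0.06942 K/W
Q = ΔT / R_total = 65 / 0.06942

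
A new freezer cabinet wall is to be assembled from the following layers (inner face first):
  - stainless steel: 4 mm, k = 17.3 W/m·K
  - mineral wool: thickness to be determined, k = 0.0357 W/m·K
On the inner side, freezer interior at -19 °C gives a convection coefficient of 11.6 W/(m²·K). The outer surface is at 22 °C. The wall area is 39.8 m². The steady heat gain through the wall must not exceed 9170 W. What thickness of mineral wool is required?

L ≈ 3.27 mm

Series thermal resistances:
R_inner film = 1/(h_i·A) = 1/(11.6×39.8) = 0.002166 K/W
R_stainless steel = L/(kA) = 0.004/(17.3×39.8) = 5.809×10^-6 K/W
Sum of the known resistances R_other = 0.002172 K/W
Required total resistance R_tot = ΔT/Q_allow = 41/9170 = 0.004471 K/W
R_mineral wool = R_tot − R_other = 0.002299 K/W
L = R·k·A = 0.002299×0.0357×39.8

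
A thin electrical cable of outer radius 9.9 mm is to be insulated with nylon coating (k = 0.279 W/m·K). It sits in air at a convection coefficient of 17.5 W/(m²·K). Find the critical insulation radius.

r_cr ≈ 15.9 mm

For a cylinder r_cr = k/h = 0.279/17.5
r_cr = 15.9 mm; since the bare radius (9.9 mm) is below r_cr, adding a thin layer of insulation will *increase* heat loss.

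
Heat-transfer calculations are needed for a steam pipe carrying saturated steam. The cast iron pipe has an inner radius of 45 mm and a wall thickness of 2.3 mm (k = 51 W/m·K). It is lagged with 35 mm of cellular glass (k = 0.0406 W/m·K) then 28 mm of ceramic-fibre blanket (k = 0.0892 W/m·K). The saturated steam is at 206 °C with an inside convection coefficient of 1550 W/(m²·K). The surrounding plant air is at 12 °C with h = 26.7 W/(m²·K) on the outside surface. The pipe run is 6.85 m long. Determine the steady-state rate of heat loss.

Q ≈ 483 W

Cylindrical conduction, so R = ln(r₂/r₁)/(2πkL) per layer, in series:
R_inner film = 1/(h_i·2πr₁L) = 1/(1550×2π×0.045×6.85) = 3.331×10^-4 K/W
R_cast iron pipe wall = ln(47.3/45)/(2π×51×6.85) = 2.271×10^-5 K/W
R_cellular glass = ln(82.3/47.3)/(2π×0.0406×6.85) = 0.317 K/W
R_ceramic-fibre blanket = ln(110.3/82.3)/(2π×0.0892×6.85) = 0.07628 K/W
R_outer film = 1/(h_o·2πr_oL) = 1/(26.7×2π×0.1103×6.85) = 0.007889 K/W
R_total = 0.4015 K/W
Q = ΔT/R_total = 194/0.4015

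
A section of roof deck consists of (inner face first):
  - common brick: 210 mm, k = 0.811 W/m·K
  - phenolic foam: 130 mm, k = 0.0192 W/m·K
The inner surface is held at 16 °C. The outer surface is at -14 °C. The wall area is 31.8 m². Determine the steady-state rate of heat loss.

Model the wall as resistances in series:
R_common brick = L/(kA) = 0.21/(0.811×31.8) = 0.008143 K/W
R_phenolic foam = L/(kA) = 0.13/(0.0192×31.8) = 0.2129 K/W
R_total = 0.2211 K/W
Q = ΔT / R_total = 30 / 0.2211

Q ≈ 136 W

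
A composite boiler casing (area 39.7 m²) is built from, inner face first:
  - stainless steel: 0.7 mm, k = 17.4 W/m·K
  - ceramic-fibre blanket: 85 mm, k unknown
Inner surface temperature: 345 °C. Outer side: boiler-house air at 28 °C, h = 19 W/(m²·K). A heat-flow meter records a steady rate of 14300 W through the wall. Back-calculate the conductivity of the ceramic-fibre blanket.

Thermal resistances in series:
R_stainless steel = L/(kA) = 0.0007/(17.4×39.7) = 1.013×10^-6 K/W
R_outer film = 1/(h_o·A) = 1/(19×39.7) = 0.001326 K/W
Sum of known resistances R_other = 0.001327 K/W
Total R = ΔT/Q = 317/14300 = 0.02217 K/W
R_ceramic-fibre blanket = R_total − R_other = 0.02084 K/W
k = L/(R·A) = 0.085/(0.02084×39.7)

k ≈ 0.103 W/(m·K)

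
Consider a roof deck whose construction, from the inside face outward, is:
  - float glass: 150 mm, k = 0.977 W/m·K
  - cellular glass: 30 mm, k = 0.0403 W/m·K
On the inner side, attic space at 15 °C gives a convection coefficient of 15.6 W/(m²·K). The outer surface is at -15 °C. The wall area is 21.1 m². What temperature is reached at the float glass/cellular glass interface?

Using the resistance-network approach (series):
R_inner film = 1/(h_i·A) = 1/(15.6×21.1) = 0.003038 K/W
R_float glass = L/(kA) = 0.15/(0.977×21.1) = 0.007276 K/W
R_cellular glass = L/(kA) = 0.03/(0.0403×21.1) = 0.03528 K/W
R_total = 0.04559 K/W;  Q = ΔT/R_total = 30/0.04559 = 658 W
T_interface = T_inner − Q·ΣR(inner→interface) = 15 − 658×0.01031

T ≈ 8.21 °C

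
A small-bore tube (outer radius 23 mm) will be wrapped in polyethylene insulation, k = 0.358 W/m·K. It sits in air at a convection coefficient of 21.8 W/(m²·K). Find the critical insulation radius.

For a cylinder r_cr = k/h = 0.358/21.8
r_cr = 16.4 mm; since the bare radius (23 mm) is above r_cr, any added insulation will reduce heat loss.

r_cr ≈ 16.4 mm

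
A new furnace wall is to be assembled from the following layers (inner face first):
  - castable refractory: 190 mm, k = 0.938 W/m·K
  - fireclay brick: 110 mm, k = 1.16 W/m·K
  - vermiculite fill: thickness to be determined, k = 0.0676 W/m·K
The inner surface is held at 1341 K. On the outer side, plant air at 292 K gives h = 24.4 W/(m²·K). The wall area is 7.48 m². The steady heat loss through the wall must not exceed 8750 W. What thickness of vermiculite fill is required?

Using the resistance-network approach (series):
R_castable refractory = L/(kA) = 0.19/(0.938×7.48) = 0.02708 K/W
R_fireclay brick = L/(kA) = 0.11/(1.16×7.48) = 0.01268 K/W
R_outer film = 1/(h_o·A) = 1/(24.4×7.48) = 0.005479 K/W
Sum of the known resistances R_other = 0.04524 K/W
Required total resistance R_tot = ΔT/Q_allow = 1049/8750 = 0.1199 K/W
R_vermiculite fill = R_tot − R_other = 0.07465 K/W
L = R·k·A = 0.07465×0.0676×7.48

L ≈ 37.7 mm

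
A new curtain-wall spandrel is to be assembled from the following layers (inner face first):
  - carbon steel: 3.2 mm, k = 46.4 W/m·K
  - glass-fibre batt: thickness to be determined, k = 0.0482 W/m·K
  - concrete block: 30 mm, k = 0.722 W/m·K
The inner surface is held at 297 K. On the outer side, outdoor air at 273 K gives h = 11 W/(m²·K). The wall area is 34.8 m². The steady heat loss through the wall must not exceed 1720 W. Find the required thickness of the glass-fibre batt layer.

Using the resistance-network approach (series):
R_carbon steel = L/(kA) = 0.0032/(46.4×34.8) = 1.982×10^-6 K/W
R_concrete block = L/(kA) = 0.03/(0.722×34.8) = 0.001194 K/W
R_outer film = 1/(h_o·A) = 1/(11×34.8) = 0.002612 K/W
Sum of the known resistances R_other = 0.003808 K/W
Required total resistance R_tot = ΔT/Q_allow = 24/1720 = 0.01395 K/W
R_glass-fibre batt = R_tot − R_other = 0.01015 K/W
L = R·k·A = 0.01015×0.0482×34.8

L ≈ 17 mm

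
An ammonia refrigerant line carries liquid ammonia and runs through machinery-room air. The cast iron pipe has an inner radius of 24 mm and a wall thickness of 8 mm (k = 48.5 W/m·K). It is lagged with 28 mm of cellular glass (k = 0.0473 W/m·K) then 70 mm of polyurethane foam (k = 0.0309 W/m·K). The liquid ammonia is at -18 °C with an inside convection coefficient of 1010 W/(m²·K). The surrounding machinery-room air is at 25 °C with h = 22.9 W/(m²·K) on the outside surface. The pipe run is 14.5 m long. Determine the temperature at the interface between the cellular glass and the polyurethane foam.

T ≈ -3.18 °C

For a radial system each layer contributes R = ln(r_out/r_in)/(2πkL); films add R = 1/(hA).
R_inner film = 1/(h_i·2πr₁L) = 1/(1010×2π×0.024×14.5) = 4.528×10^-4 K/W
R_cast iron pipe wall = ln(32/24)/(2π×48.5×14.5) = 6.511×10^-5 K/W
R_cellular glass = ln(60/32)/(2π×0.0473×14.5) = 0.1459 K/W
R_polyurethane foam = ln(130/60)/(2π×0.0309×14.5) = 0.2747 K/W
R_outer film = 1/(h_o·2πr_oL) = 1/(22.9×2π×0.13×14.5) = 0.003687 K/W
R_total = 0.4247 K/W
Q = ΔT/R_total = 43/0.4247
Q = 101 W
T_interface = T_inner + Q·ΣR(inner→interface) = -18 + 101×0.1464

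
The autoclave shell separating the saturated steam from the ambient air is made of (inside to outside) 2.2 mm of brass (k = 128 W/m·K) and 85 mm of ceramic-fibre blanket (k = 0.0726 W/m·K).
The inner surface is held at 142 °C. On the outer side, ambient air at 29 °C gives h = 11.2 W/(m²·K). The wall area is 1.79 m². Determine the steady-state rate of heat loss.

Q ≈ 161 W

Treating each layer as a thermal resistance in series:
R_brass = L/(kA) = 0.0022/(128×1.79) = 9.602×10^-6 K/W
R_ceramic-fibre blanket = L/(kA) = 0.085/(0.0726×1.79) = 0.6541 K/W
R_outer film = 1/(h_o·A) = 1/(11.2×1.79) = 0.04988 K/W
R_total = 0.704 K/W
Q = ΔT / R_total = 113 / 0.704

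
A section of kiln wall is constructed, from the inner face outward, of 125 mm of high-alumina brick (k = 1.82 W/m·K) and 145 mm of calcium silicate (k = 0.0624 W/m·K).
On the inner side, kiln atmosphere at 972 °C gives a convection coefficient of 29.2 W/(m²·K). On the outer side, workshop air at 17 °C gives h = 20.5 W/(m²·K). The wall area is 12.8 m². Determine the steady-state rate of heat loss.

Series thermal resistances:
R_inner film = 1/(h_i·A) = 1/(29.2×12.8) = 0.002676 K/W
R_high-alumina brick = L/(kA) = 0.125/(1.82×12.8) = 0.005366 K/W
R_calcium silicate = L/(kA) = 0.145/(0.0624×12.8) = 0.1815 K/W
R_outer film = 1/(h_o·A) = 1/(20.5×12.8) = 0.003811 K/W
R_total = 0.1934 K/W
Q = ΔT / R_total = 955 / 0.1934

Q ≈ 4940 W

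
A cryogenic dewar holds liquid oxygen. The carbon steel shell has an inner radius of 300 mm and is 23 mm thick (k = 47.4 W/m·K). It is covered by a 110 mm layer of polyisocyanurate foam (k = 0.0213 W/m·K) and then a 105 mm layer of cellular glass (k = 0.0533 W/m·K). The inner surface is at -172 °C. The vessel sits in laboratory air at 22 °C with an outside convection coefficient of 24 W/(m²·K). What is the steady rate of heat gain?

Q ≈ 53.5 W

Spherical conduction: R = (1/r_in − 1/r_out)/(4πk) per layer; series-sum.
R_carbon steel shell = (1/0.3 − 1/0.323)/(4π×47.4) = 3.985×10^-4 K/W
R_polyisocyanurate foam = (1/0.323 − 1/0.433)/(4π×0.0213) = 2.938 K/W
R_cellular glass = (1/0.433 − 1/0.538)/(4π×0.0533) = 0.6729 K/W
R_outer film = 1/(h·4πr_o²) = 1/(24×4π×0.538²) = 0.01146 K/W
R_total = 3.623 K/W
Q = ΔT/R_total = 194/3.623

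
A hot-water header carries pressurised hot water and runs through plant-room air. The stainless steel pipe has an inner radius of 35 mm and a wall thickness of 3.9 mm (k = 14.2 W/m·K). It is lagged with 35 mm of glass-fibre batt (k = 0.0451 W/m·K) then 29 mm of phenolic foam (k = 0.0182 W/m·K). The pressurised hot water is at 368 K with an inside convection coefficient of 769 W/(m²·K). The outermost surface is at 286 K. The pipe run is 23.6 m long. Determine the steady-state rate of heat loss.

Radial resistances (cylindrical: R_cond = ln(r_o/r_i)/(2πkL), R_conv = 1/(h·2πrL)):
R_inner film = 1/(h_i·2πr₁L) = 1/(769×2π×0.035×23.6) = 2.506×10^-4 K/W
R_stainless steel pipe wall = ln(38.9/35)/(2π×14.2×23.6) = 5.017×10^-5 K/W
R_glass-fibre batt = ln(73.9/38.9)/(2π×0.0451×23.6) = 0.09596 K/W
R_phenolic foam = ln(102.9/73.9)/(2π×0.0182×23.6) = 0.1227 K/W
R_total = 0.2189 K/W
Q = ΔT/R_total = 82/0.2189

Q ≈ 375 W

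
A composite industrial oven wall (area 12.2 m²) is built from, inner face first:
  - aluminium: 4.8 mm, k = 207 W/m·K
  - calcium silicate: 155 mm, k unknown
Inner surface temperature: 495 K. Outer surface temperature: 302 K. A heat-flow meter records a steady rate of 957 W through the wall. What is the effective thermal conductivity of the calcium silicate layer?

Treating each layer as a thermal resistance in series:
R_aluminium = L/(kA) = 0.0048/(207×12.2) = 1.901×10^-6 K/W
Sum of known resistances R_other = 1.901×10^-6 K/W
Total R = ΔT/Q = 193/957 = 0.2017 K/W
R_calcium silicate = R_total − R_other = 0.2017 K/W
k = L/(R·A) = 0.155/(0.2017×12.2)

k ≈ 0.063 W/(m·K)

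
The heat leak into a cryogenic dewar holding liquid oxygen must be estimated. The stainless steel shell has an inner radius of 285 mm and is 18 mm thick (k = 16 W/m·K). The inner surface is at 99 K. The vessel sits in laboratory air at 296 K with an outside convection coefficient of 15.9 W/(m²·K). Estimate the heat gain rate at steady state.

Radial (spherical) resistances in series:
R_stainless steel shell = (1/0.285 − 1/0.303)/(4π×16) = 0.001037 K/W
R_outer film = 1/(h·4πr_o²) = 1/(15.9×4π×0.303²) = 0.05451 K/W
R_total = 0.05555 K/W
Q = ΔT/R_total = 197/0.05555

Q ≈ 3550 W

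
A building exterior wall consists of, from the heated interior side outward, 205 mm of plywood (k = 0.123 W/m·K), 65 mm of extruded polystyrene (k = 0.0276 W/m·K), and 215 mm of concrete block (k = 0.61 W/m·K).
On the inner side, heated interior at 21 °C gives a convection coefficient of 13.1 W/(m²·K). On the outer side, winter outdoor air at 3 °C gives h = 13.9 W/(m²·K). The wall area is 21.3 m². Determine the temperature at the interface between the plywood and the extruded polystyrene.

Model the wall as resistances in series:
R_inner film = 1/(h_i·A) = 1/(13.1×21.3) = 0.003584 K/W
R_plywood = L/(kA) = 0.205/(0.123×21.3) = 0.07825 K/W
R_extruded polystyrene = L/(kA) = 0.065/(0.0276×21.3) = 0.1106 K/W
R_concrete block = L/(kA) = 0.215/(0.61×21.3) = 0.01655 K/W
R_outer film = 1/(h_o·A) = 1/(13.9×21.3) = 0.003378 K/W
R_total = 0.2123 K/W;  Q = ΔT/R_total = 18/0.2123 = 84.78 W
T_interface = T_inner − Q·ΣR(inner→interface) = 21 − 84.8×0.08183

T ≈ 14.1 °C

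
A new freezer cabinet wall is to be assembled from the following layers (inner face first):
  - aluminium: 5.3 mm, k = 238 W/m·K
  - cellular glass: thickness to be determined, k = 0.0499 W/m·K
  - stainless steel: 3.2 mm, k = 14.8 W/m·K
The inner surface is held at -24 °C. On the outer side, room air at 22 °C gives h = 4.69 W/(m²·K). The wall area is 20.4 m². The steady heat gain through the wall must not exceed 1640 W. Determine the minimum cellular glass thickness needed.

Thermal resistances in series:
R_aluminium = L/(kA) = 0.0053/(238×20.4) = 1.092×10^-6 K/W
R_stainless steel = L/(kA) = 0.0032/(14.8×20.4) = 1.06×10^-5 K/W
R_outer film = 1/(h_o·A) = 1/(4.69×20.4) = 0.01045 K/W
Sum of the known resistances R_other = 0.01046 K/W
Required total resistance R_tot = ΔT/Q_allow = 46/1640 = 0.02805 K/W
R_cellular glass = R_tot − R_other = 0.01759 K/W
L = R·k·A = 0.01759×0.0499×20.4

L ≈ 17.9 mm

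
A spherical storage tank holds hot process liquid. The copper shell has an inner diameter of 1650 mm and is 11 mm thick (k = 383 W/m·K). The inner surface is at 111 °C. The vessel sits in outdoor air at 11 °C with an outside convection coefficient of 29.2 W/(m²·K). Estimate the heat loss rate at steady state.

Radial (spherical) resistances in series:
R_copper shell = (1/0.825 − 1/0.836)/(4π×383) = 3.314×10^-6 K/W
R_outer film = 1/(h·4πr_o²) = 1/(29.2×4π×0.836²) = 0.003899 K/W
R_total = 0.003903 K/W
Q = ΔT/R_total = 100/0.003903

Q ≈ 25600 W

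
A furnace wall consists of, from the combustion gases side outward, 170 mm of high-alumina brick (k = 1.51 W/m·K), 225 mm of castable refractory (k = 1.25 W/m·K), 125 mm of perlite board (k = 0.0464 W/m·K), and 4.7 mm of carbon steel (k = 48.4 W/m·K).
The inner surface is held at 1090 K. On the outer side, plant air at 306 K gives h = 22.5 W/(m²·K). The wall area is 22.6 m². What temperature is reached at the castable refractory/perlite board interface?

Series thermal resistances:
R_high-alumina brick = L/(kA) = 0.17/(1.51×22.6) = 0.004982 K/W
R_castable refractory = L/(kA) = 0.225/(1.25×22.6) = 0.007965 K/W
R_perlite board = L/(kA) = 0.125/(0.0464×22.6) = 0.1192 K/W
R_carbon steel = L/(kA) = 0.0047/(48.4×22.6) = 4.297×10^-6 K/W
R_outer film = 1/(h_o·A) = 1/(22.5×22.6) = 0.001967 K/W
R_total = 0.1341 K/W;  Q = ΔT/R_total = 784/0.1341 = 5846 W
T_interface = T_inner − Q·ΣR(inner→interface) = 1090 − 5850×0.01295

T ≈ 1010 K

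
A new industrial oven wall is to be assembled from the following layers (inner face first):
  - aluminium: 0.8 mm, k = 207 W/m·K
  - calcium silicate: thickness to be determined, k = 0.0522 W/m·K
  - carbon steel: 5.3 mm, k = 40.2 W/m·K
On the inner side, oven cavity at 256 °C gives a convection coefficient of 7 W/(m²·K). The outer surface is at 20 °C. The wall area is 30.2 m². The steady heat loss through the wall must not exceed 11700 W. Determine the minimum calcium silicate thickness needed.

L ≈ 24.3 mm

Treating each layer as a thermal resistance in series:
R_inner film = 1/(h_i·A) = 1/(7×30.2) = 0.00473 K/W
R_aluminium = L/(kA) = 0.0008/(207×30.2) = 1.28×10^-7 K/W
R_carbon steel = L/(kA) = 0.0053/(40.2×30.2) = 4.366×10^-6 K/W
Sum of the known resistances R_other = 0.004735 K/W
Required total resistance R_tot = ΔT/Q_allow = 236/11700 = 0.02017 K/W
R_calcium silicate = R_tot − R_other = 0.01544 K/W
L = R·k·A = 0.01544×0.0522×30.2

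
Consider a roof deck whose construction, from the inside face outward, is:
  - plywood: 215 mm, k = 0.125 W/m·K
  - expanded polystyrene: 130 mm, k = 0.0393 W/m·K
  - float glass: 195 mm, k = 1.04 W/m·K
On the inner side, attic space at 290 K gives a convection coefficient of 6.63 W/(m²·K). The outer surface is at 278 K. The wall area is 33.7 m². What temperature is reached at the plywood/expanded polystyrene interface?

Treating each layer as a thermal resistance in series:
R_inner film = 1/(h_i·A) = 1/(6.63×33.7) = 0.004476 K/W
R_plywood = L/(kA) = 0.215/(0.125×33.7) = 0.05104 K/W
R_expanded polystyrene = L/(kA) = 0.13/(0.0393×33.7) = 0.09816 K/W
R_float glass = L/(kA) = 0.195/(1.04×33.7) = 0.005564 K/W
R_total = 0.1592 K/W;  Q = ΔT/R_total = 12/0.1592 = 75.36 W
T_interface = T_inner − Q·ΣR(inner→interface) = 290 − 75.4×0.05551

T ≈ 286 K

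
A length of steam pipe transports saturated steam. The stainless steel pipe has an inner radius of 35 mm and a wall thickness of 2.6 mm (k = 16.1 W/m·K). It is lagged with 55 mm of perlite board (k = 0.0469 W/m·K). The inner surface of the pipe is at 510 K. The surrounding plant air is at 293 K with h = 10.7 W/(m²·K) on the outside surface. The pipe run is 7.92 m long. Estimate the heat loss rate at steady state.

Q ≈ 534 W

For a radial system each layer contributes R = ln(r_out/r_in)/(2πkL); films add R = 1/(hA).
R_stainless steel pipe wall = ln(37.6/35)/(2π×16.1×7.92) = 8.944×10^-5 K/W
R_perlite board = ln(92.6/37.6)/(2π×0.0469×7.92) = 0.3862 K/W
R_outer film = 1/(h_o·2πr_oL) = 1/(10.7×2π×0.0926×7.92) = 0.02028 K/W
R_total = 0.4065 K/W
Q = ΔT/R_total = 217/0.4065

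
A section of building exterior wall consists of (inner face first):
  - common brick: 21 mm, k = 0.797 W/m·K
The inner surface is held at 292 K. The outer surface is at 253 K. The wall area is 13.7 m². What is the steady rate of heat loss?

Treating each layer as a thermal resistance in series:
R_common brick = L/(kA) = 0.021/(0.797×13.7) = 0.001923 K/W
R_total = 0.001923 K/W
Q = ΔT / R_total = 39 / 0.001923

Q ≈ 20300 W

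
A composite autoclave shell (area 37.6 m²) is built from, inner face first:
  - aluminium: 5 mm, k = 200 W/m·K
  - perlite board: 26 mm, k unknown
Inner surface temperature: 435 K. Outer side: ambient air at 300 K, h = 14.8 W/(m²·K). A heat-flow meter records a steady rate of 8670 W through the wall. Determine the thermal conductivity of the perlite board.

Treating each layer as a thermal resistance in series:
R_aluminium = L/(kA) = 0.005/(200×37.6) = 6.649×10^-7 K/W
R_outer film = 1/(h_o·A) = 1/(14.8×37.6) = 0.001797 K/W
Sum of known resistances R_other = 0.001798 K/W
Total R = ΔT/Q = 135/8670 = 0.01557 K/W
R_perlite board = R_total − R_other = 0.01377 K/W
k = L/(R·A) = 0.026/(0.01377×37.6)

k ≈ 0.0502 W/(m·K)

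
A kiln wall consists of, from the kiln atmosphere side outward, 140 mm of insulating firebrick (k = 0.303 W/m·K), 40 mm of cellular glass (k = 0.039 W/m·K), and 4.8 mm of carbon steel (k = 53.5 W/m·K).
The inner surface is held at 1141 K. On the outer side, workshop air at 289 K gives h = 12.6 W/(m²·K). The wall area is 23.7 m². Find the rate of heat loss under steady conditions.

Series thermal resistances:
R_insulating firebrick = L/(kA) = 0.14/(0.303×23.7) = 0.0195 K/W
R_cellular glass = L/(kA) = 0.04/(0.039×23.7) = 0.04328 K/W
R_carbon steel = L/(kA) = 0.0048/(53.5×23.7) = 3.786×10^-6 K/W
R_outer film = 1/(h_o·A) = 1/(12.6×23.7) = 0.003349 K/W
R_total = 0.06612 K/W
Q = ΔT / R_total = 852 / 0.06612

Q ≈ 12900 W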